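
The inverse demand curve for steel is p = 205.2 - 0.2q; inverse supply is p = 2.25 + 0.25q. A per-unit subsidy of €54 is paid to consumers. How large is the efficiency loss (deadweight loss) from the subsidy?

Pre-subsidy: 205.2 - 0.2q = 2.25 + 0.25q gives q* = 451 and p* = 115.
With the rebate, buyers effectively pay pb = ps − 54, where ps is the price sellers receive.
On the curves, pb = 205.2 - 0.2q and ps = 2.25 + 0.25q; the wedge ps − pb = 54 gives 2.25 + 0.25q − (205.2 - 0.2q) = 54, so q' = 571.
Then pb = 205.2 − 0.2·571 = 91 and ps = 2.25 + 0.25·571 = 145.
The subsidy expands output by 571 − 451 = 120 past the efficient level; on those units the gap between marginal cost and willingness to pay runs from 0 up to 54.
DWL = ½ × 54 × 120 = 3240.

Deadweight loss = €3240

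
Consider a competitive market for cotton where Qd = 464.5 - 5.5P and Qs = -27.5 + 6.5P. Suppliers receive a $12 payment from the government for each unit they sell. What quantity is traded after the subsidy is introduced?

Q' = 274.75

Pre-subsidy: 464.5 - 5.5P = -27.5 + 6.5P gives P* = 41, Q* = 239.
With the subsidy, sellers receive Ps = Pb + 12 for each unit, where Pb is the price buyers pay.
Supply in terms of Pb becomes Qs = -27.5 + 6.5(Pb + 12) = 50.5 + 6.5Pb. Setting this equal to demand: 464.5 - 5.5Pb = 50.5 + 6.5Pb, so Pb = 34.5.
Sellers receive Ps = 34.5 + 12 = 46.5; Q' = 464.5 − 5.5·34.5 = 274.75.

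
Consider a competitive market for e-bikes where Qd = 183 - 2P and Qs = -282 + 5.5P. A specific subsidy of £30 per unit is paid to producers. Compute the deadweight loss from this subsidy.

Deadweight loss = £660

Pre-subsidy: 183 - 2P = -282 + 5.5P gives P* = 62, Q* = 59.
With the subsidy, sellers receive Ps = Pb + 30 for each unit, where Pb is the price buyers pay.
Supply in terms of Pb becomes Qs = -282 + 5.5(Pb + 30) = -117 + 5.5Pb. Setting this equal to demand: 183 - 2Pb = -117 + 5.5Pb, so Pb = 40.
Sellers receive Ps = 40 + 30 = 70; Q' = 183 − 2·40 = 103.
The subsidy expands output by 103 − 59 = 44 past the efficient level; on those units the gap between marginal cost and willingness to pay runs from 0 up to 30.
DWL = ½ × 30 × 44 = 660.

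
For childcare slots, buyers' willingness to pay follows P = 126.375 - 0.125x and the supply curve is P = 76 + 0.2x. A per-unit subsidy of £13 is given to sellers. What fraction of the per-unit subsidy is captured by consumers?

Consumer share = 5/13

Pre-subsidy: 126.375 - 0.125x = 76 + 0.2x gives x* = 155 and P* = 107.
With the subsidy, sellers receive Ps = Pb + 13 for each unit, where Pb is the price buyers pay.
On the curves, Pb = 126.375 - 0.125x and Ps = 76 + 0.2x; the wedge Ps − Pb = 13 gives 76 + 0.2x − (126.375 - 0.125x) = 13, so x' = 195.
Then Pb = 126.375 − 0.125·195 = 102 and Ps = 76 + 0.2·195 = 115.
Buyers' price falls by P* − Pb = 107 − 102 = 5; sellers' price rises by Ps − P* = 115 − 107 = 8.
So consumers capture 5/13 = 5/13 of each unit of subsidy.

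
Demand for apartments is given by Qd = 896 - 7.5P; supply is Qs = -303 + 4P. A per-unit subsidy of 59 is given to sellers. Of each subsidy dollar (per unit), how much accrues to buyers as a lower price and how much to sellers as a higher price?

Buyers gain 472/23 per unit; sellers gain 885/23 per unit

Pre-subsidy: 896 - 7.5P = -303 + 4P gives P* = 2398/23, Q* = 2623/23.
With the subsidy, sellers receive Ps = Pb + 59 for each unit, where Pb is the price buyers pay.
Supply in terms of Pb becomes Qs = -303 + 4(Pb + 59) = -67 + 4Pb. Setting this equal to demand: 896 - 7.5Pb = -67 + 4Pb, so Pb = 1926/23.
Sellers receive Ps = 1926/23 + 59 = 3283/23; Q' = 896 − 7.5·(1926/23) = 6163/23.
Buyers' price falls by P* − Pb = 2398/23 − 1926/23 = 472/23; sellers' price rises by Ps − P* = 3283/23 − 2398/23 = 885/23.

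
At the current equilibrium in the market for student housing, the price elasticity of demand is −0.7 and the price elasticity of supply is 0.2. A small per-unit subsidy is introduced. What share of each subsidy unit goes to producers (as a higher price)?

For a small subsidy around the equilibrium, the benefit split depends on the relative slopes, which at a point are proportional to the elasticities.
Buyer share = εs/(εs + |εd|) = 0.2/(0.2 + 0.7) = 2/9; seller share = |εd|/(εs + |εd|) = 7/9.
So producers capture 7/9 of the subsidy.

Producer share = 7/9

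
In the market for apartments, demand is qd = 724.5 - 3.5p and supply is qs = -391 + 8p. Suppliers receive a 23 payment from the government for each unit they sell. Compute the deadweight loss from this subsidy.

Pre-subsidy: 724.5 - 3.5p = -391 + 8p gives p* = 97, q* = 385.
With the subsidy, sellers receive ps = pb + 23 for each unit, where pb is the price buyers pay.
Supply in terms of pb becomes qs = -391 + 8(pb + 23) = -207 + 8pb. Setting this equal to demand: 724.5 - 3.5pb = -207 + 8pb, so pb = 81.
Sellers receive ps = 81 + 23 = 104; q' = 724.5 − 3.5·81 = 441.
The subsidy expands output by 441 − 385 = 56 past the efficient level; on those units the gap between marginal cost and willingness to pay runs from 0 up to 23.
DWL = ½ × 23 × 56 = 644.

Deadweight loss = 644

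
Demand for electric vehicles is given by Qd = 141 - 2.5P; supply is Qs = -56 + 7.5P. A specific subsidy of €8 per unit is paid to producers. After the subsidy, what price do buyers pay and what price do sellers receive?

Buyers pay €13.7; sellers receive €21.7

Pre-subsidy: 141 - 2.5P = -56 + 7.5P gives P* = 19.7, Q* = 91.75.
With the subsidy, sellers receive Ps = Pb + 8 for each unit, where Pb is the price buyers pay.
Supply in terms of Pb becomes Qs = -56 + 7.5(Pb + 8) = 4 + 7.5Pb. Setting this equal to demand: 141 - 2.5Pb = 4 + 7.5Pb, so Pb = 13.7.
Sellers receive Ps = 13.7 + 8 = 21.7; Q' = 141 − 2.5·13.7 = 106.75.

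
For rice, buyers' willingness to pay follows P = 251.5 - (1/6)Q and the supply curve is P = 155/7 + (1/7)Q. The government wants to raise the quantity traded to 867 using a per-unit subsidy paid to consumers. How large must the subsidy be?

At Q = 867, from the demand curve buyers pay Pb = 251.5 − (1/6)·867 = 107; from the supply curve sellers need Ps = 155/7 + (1/7)·867 = 146.
The subsidy must fill the gap: s = Ps − Pb = 146 − 107 = 39.

Required subsidy s = 39 per unit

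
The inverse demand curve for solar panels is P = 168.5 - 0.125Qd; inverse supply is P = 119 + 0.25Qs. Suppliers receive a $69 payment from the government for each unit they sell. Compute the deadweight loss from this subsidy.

Pre-subsidy: 168.5 - 0.125Q = 119 + 0.25Q gives Q* = 132 and P* = 152.
With the subsidy, sellers receive Ps = Pb + 69 for each unit, where Pb is the price buyers pay.
On the curves, Pb = 168.5 - 0.125Q and Ps = 119 + 0.25Q; the wedge Ps − Pb = 69 gives 119 + 0.25Q − (168.5 - 0.125Q) = 69, so Q' = 316.
Then Pb = 168.5 − 0.125·316 = 129 and Ps = 119 + 0.25·316 = 198.
The subsidy expands output by 316 − 132 = 184 past the efficient level; on those units the gap between marginal cost and willingness to pay runs from 0 up to 69.
DWL = ½ × 69 × 184 = 6348.

Deadweight loss = $6348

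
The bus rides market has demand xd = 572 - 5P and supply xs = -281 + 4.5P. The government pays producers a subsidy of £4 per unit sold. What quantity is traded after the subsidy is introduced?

Pre-subsidy: 572 - 5P = -281 + 4.5P gives P* = 1706/19, x* = 2338/19.
With the subsidy, sellers receive Ps = Pb + 4 for each unit, where Pb is the price buyers pay.
Supply in terms of Pb becomes xs = -281 + 4.5(Pb + 4) = -263 + 4.5Pb. Setting this equal to demand: 572 - 5Pb = -263 + 4.5Pb, so Pb = 1670/19.
Sellers receive Ps = 1670/19 + 4 = 1746/19; x' = 572 − 5·(1670/19) = 2518/19.

x' = 2518/19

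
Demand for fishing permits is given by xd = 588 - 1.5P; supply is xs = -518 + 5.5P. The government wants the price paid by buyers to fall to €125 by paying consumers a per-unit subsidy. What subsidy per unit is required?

At a buyer price of 125, quantity demanded is 588 − 1.5·125 = 400.5.
Sellers supply 400.5 only when they receive Ps with -518 + 5.5·Ps = 400.5, i.e. Ps = 167.
s = Ps − Pb = 167 − 125 = 42.

Required subsidy s = €42 per unit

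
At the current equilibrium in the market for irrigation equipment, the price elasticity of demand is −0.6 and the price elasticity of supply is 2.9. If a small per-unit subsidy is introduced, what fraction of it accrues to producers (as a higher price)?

Producer share = 6/35

For a small subsidy around the equilibrium, the benefit split depends on the relative slopes, which at a point are proportional to the elasticities.
Buyer share = εs/(εs + |εd|) = 2.9/(2.9 + 0.6) = 29/35; seller share = |εd|/(εs + |εd|) = 6/35.
So producers capture 6/35 of the subsidy.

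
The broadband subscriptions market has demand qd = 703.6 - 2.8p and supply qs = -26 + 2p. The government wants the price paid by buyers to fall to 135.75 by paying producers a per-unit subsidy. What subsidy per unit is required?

Required subsidy s = 39 per unit

At a buyer price of 135.75, quantity demanded is 703.6 − 2.8·135.75 = 323.5.
Sellers supply 323.5 only when they receive ps with -26 + 2·ps = 323.5, i.e. ps = 174.75.
s = ps − pb = 174.75 − 135.75 = 39.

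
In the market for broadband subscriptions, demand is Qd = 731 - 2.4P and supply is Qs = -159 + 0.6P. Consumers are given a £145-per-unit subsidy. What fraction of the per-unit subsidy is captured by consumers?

Pre-subsidy: 731 - 2.4P = -159 + 0.6P gives P* = 890/3, Q* = 19.
With the rebate, buyers effectively pay Pb = Ps − 145, where Ps is the price sellers receive.
Demand in terms of Ps becomes Qd = 731 − 2.4(Ps − 145) = 1079 - 2.4Ps. Setting this equal to supply: 1079 - 2.4Ps = -159 + 0.6Ps, so Ps = 1238/3.
Buyers pay Pb = 1238/3 − 145 = 803/3; Q' = -159 + 0.6·(1238/3) = 88.6.
Buyers' price falls by P* − Pb = 890/3 − 803/3 = 29; sellers' price rises by Ps − P* = 1238/3 − 890/3 = 116.
So consumers capture 29/145 = 0.2 of each unit of subsidy.

Consumer share = 0.2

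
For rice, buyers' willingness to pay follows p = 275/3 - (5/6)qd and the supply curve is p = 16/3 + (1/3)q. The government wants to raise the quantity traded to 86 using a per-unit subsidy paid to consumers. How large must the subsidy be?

At q = 86, from the demand curve buyers pay pb = 275/3 − (5/6)·86 = 20; from the supply curve sellers need ps = 16/3 + (1/3)·86 = 34.
The subsidy must fill the gap: s = ps − pb = 34 − 20 = 14.

Required subsidy s = 14 per unit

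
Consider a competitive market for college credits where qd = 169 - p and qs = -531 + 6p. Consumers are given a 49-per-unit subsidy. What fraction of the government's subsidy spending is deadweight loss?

DWL / government spending = 7/37

Pre-subsidy: 169 - p = -531 + 6p gives p* = 100, q* = 69.
With the rebate, buyers effectively pay pb = ps − 49, where ps is the price sellers receive.
Demand in terms of ps becomes qd = 169 − 1(ps − 49) = 218 - ps. Setting this equal to supply: 218 - ps = -531 + 6ps, so ps = 107.
Buyers pay pb = 107 − 49 = 58; q' = -531 + 6·107 = 111.
ΔCS = ½(69 + 111)(100 − 58) = 3780; ΔPS = ½(69 + 111)(107 − 100) = 630.
Government spending = 49 × 111 = 5439.
DWL = ½ × 49 × (111 − 69) = 1029; fraction = 1029 / 5439 = 7/37.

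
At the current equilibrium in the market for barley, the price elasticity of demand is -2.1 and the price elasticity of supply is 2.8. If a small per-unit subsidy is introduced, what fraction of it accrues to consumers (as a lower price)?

For a small subsidy around the equilibrium, the benefit split depends on the relative slopes, which at a point are proportional to the elasticities.
Buyer share = εs/(εs + |εd|) = 2.8/(2.8 + 2.1) = 4/7; seller share = |εd|/(εs + |εd|) = 3/7.

Consumer share = 4/7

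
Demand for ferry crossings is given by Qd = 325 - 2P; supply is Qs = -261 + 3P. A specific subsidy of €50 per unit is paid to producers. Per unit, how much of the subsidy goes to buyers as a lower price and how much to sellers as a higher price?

Buyers gain €30 per unit; sellers gain €20 per unit

Pre-subsidy: 325 - 2P = -261 + 3P gives P* = 117.2, Q* = 90.6.
With the subsidy, sellers receive Ps = Pb + 50 for each unit, where Pb is the price buyers pay.
Supply in terms of Pb becomes Qs = -261 + 3(Pb + 50) = -111 + 3Pb. Setting this equal to demand: 325 - 2Pb = -111 + 3Pb, so Pb = 87.2.
Sellers receive Ps = 87.2 + 50 = 137.2; Q' = 325 − 2·87.2 = 150.6.
Buyers' price falls by P* − Pb = 117.2 − 87.2 = 30; sellers' price rises by Ps − P* = 137.2 − 117.2 = 20.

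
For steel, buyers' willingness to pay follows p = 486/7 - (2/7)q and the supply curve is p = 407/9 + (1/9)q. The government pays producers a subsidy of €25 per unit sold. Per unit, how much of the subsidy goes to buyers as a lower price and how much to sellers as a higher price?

Pre-subsidy: 486/7 - (2/7)q = 407/9 + (1/9)q gives q* = 61 and p* = 52.
With the subsidy, sellers receive ps = pb + 25 for each unit, where pb is the price buyers pay.
On the curves, pb = 486/7 - (2/7)q and ps = 407/9 + (1/9)q; the wedge ps − pb = 25 gives 407/9 + (1/9)q − (486/7 - (2/7)q) = 25, so q' = 124.
Then pb = 486/7 − (2/7)·124 = 34 and ps = 407/9 + (1/9)·124 = 59.
Buyers' price falls by p* − pb = 52 − 34 = 18; sellers' price rises by ps − p* = 59 − 52 = 7.

Buyers gain €18 per unit; sellers gain €7 per unit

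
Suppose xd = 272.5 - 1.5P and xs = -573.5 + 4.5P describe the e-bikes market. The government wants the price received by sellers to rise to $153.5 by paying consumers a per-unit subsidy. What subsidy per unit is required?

Required subsidy s = $50 per unit

At a seller price of 153.5, quantity supplied is -573.5 + 4.5·153.5 = 117.25.
Buyers absorb 117.25 only when they pay Pb with 272.5 − 1.5·Pb = 117.25, i.e. Pb = 103.5.
s = Ps − Pb = 153.5 − 103.5 = 50.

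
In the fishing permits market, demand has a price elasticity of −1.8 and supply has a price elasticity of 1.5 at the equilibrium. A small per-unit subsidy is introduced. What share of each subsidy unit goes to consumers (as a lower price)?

Consumer share = 5/11

For a small subsidy around the equilibrium, the benefit split depends on the relative slopes, which at a point are proportional to the elasticities.
Buyer share = εs/(εs + |εd|) = 1.5/(1.5 + 1.8) = 5/11; seller share = |εd|/(εs + |εd|) = 6/11.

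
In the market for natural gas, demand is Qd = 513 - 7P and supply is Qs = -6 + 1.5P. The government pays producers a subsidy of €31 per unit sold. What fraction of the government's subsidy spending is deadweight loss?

Pre-subsidy: 513 - 7P = -6 + 1.5P gives P* = 1038/17, Q* = 1455/17.
With the subsidy, sellers receive Ps = Pb + 31 for each unit, where Pb is the price buyers pay.
Supply in terms of Pb becomes Qs = -6 + 1.5(Pb + 31) = 40.5 + 1.5Pb. Setting this equal to demand: 513 - 7Pb = 40.5 + 1.5Pb, so Pb = 945/17.
Sellers receive Ps = 945/17 + 31 = 1472/17; Q' = 513 − 7·(945/17) = 2106/17.
ΔCS = ½(1455/17 + 2106/17)(1038/17 − 945/17) = 331173/578; ΔPS = ½(1455/17 + 2106/17)(1472/17 − 1038/17) = 772737/289.
Government spending = 31 × 2106/17 = 65286/17.
DWL = ½ × 31 × (2106/17 − 1455/17) = 20181/34; fraction = (20181/34) / (65286/17) = 217/1404.

DWL / government spending = 217/1404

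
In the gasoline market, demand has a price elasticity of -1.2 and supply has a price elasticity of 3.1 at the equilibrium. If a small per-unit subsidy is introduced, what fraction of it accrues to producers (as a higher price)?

Producer share = 12/43

For a small subsidy around the equilibrium, the benefit split depends on the relative slopes, which at a point are proportional to the elasticities.
Buyer share = εs/(εs + |εd|) = 3.1/(3.1 + 1.2) = 31/43; seller share = |εd|/(εs + |εd|) = 12/43.
So producers capture 12/43 of the subsidy.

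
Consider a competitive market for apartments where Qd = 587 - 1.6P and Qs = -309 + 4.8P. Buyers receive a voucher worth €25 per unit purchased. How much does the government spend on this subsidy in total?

Pre-subsidy: 587 - 1.6P = -309 + 4.8P gives P* = 140, Q* = 363.
With the rebate, buyers effectively pay Pb = Ps − 25, where Ps is the price sellers receive.
Demand in terms of Ps becomes Qd = 587 − 1.6(Ps − 25) = 627 - 1.6Ps. Setting this equal to supply: 627 - 1.6Ps = -309 + 4.8Ps, so Ps = 146.25.
Buyers pay Pb = 146.25 − 25 = 121.25; Q' = -309 + 4.8·146.25 = 393.
Government outlay = subsidy × quantity = 25 × 393 = 9825.

Government cost = €9825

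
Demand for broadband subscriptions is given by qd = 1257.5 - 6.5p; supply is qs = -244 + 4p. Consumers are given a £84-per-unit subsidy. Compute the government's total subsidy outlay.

Government cost = £45024

Pre-subsidy: 1257.5 - 6.5p = -244 + 4p gives p* = 143, q* = 328.
With the rebate, buyers effectively pay pb = ps − 84, where ps is the price sellers receive.
Demand in terms of ps becomes qd = 1257.5 − 6.5(ps − 84) = 1803.5 - 6.5ps. Setting this equal to supply: 1803.5 - 6.5ps = -244 + 4ps, so ps = 195.
Buyers pay pb = 195 − 84 = 111; q' = -244 + 4·195 = 536.
Government outlay = subsidy × quantity = 84 × 536 = 45024.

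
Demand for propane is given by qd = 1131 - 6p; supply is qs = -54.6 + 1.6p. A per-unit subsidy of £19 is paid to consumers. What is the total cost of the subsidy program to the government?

Pre-subsidy: 1131 - 6p = -54.6 + 1.6p gives p* = 156, q* = 195.
With the rebate, buyers effectively pay pb = ps − 19, where ps is the price sellers receive.
Demand in terms of ps becomes qd = 1131 − 6(ps − 19) = 1245 - 6ps. Setting this equal to supply: 1245 - 6ps = -54.6 + 1.6ps, so ps = 171.
Buyers pay pb = 171 − 19 = 152; q' = -54.6 + 1.6·171 = 219.
Government outlay = subsidy × quantity = 19 × 219 = 4161.

Government cost = £4161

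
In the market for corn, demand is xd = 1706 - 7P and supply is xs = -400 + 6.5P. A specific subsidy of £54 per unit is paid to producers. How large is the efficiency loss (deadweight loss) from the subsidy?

Pre-subsidy: 1706 - 7P = -400 + 6.5P gives P* = 156, x* = 614.
With the subsidy, sellers receive Ps = Pb + 54 for each unit, where Pb is the price buyers pay.
Supply in terms of Pb becomes xs = -400 + 6.5(Pb + 54) = -49 + 6.5Pb. Setting this equal to demand: 1706 - 7Pb = -49 + 6.5Pb, so Pb = 130.
Sellers receive Ps = 130 + 54 = 184; x' = 1706 − 7·130 = 796.
The subsidy expands output by 796 − 614 = 182 past the efficient level; on those units the gap between marginal cost and willingness to pay runs from 0 up to 54.
DWL = ½ × 54 × 182 = 4914.

Deadweight loss = £4914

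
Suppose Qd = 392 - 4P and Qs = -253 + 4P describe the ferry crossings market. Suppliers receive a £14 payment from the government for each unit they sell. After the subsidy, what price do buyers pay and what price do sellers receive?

Pre-subsidy: 392 - 4P = -253 + 4P gives P* = 80.625, Q* = 69.5.
With the subsidy, sellers receive Ps = Pb + 14 for each unit, where Pb is the price buyers pay.
Supply in terms of Pb becomes Qs = -253 + 4(Pb + 14) = -197 + 4Pb. Setting this equal to demand: 392 - 4Pb = -197 + 4Pb, so Pb = 73.625.
Sellers receive Ps = 73.625 + 14 = 87.625; Q' = 392 − 4·73.625 = 97.5.

Buyers pay £73.625; sellers receive £87.625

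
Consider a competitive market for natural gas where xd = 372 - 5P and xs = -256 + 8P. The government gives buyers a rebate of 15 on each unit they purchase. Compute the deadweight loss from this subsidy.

Deadweight loss = 4500/13

Pre-subsidy: 372 - 5P = -256 + 8P gives P* = 628/13, x* = 1696/13.
With the rebate, buyers effectively pay Pb = Ps − 15, where Ps is the price sellers receive.
Demand in terms of Ps becomes xd = 372 − 5(Ps − 15) = 447 - 5Ps. Setting this equal to supply: 447 - 5Ps = -256 + 8Ps, so Ps = 703/13.
Buyers pay Pb = 703/13 − 15 = 508/13; x' = -256 + 8·(703/13) = 2296/13.
The subsidy expands output by 2296/13 − 1696/13 = 600/13 past the efficient level; on those units the gap between marginal cost and willingness to pay runs from 0 up to 15.
DWL = ½ × 15 × 600/13 = 4500/13.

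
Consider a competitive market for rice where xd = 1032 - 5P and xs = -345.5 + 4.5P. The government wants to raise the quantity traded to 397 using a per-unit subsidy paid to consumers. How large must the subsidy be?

Required subsidy s = 38 per unit

At x = 397, invert demand for the buyer price: Pb = (1032 − 397)/5 = 127; invert supply for the seller price: Ps = (397 − (-345.5))/4.5 = 165.
The subsidy must fill the gap: s = Ps − Pb = 165 − 127 = 38.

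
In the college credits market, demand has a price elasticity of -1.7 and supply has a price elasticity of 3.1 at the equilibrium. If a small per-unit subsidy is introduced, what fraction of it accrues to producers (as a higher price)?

Producer share = 17/48

For a small subsidy around the equilibrium, the benefit split depends on the relative slopes, which at a point are proportional to the elasticities.
Buyer share = εs/(εs + |εd|) = 3.1/(3.1 + 1.7) = 31/48; seller share = |εd|/(εs + |εd|) = 17/48.
So producers capture 17/48 of the subsidy.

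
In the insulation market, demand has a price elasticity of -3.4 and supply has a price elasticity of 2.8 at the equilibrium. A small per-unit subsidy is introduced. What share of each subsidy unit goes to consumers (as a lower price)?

Consumer share = 14/31

For a small subsidy around the equilibrium, the benefit split depends on the relative slopes, which at a point are proportional to the elasticities.
Buyer share = εs/(εs + |εd|) = 2.8/(2.8 + 3.4) = 14/31; seller share = |εd|/(εs + |εd|) = 17/31.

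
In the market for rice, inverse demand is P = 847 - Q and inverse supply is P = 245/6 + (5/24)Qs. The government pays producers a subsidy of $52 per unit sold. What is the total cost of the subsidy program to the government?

Pre-subsidy: 847 - Q = 245/6 + (5/24)Q gives Q* = 19348/29 and P* = 5215/29.
With the subsidy, sellers receive Ps = Pb + 52 for each unit, where Pb is the price buyers pay.
On the curves, Pb = 847 - Q and Ps = 245/6 + (5/24)Q; the wedge Ps − Pb = 52 gives 245/6 + (5/24)Q − (847 - Q) = 52, so Q' = 20596/29.
Then Pb = 847 − 1·(20596/29) = 3967/29 and Ps = 245/6 + (5/24)·(20596/29) = 5475/29.
Government outlay = subsidy × quantity = 52 × 20596/29 = 1070992/29.

Government cost = 1070992/29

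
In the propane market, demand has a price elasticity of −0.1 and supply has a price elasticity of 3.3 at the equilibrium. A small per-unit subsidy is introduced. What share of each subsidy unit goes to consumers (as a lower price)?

Consumer share = 33/34

For a small subsidy around the equilibrium, the benefit split depends on the relative slopes, which at a point are proportional to the elasticities.
Buyer share = εs/(εs + |εd|) = 3.3/(3.3 + 0.1) = 33/34; seller share = |εd|/(εs + |εd|) = 1/34.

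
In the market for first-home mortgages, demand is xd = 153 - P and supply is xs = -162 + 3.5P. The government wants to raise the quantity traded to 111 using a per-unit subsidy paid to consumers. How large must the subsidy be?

At x = 111, invert demand for the buyer price: Pb = (153 − 111)/1 = 42; invert supply for the seller price: Ps = (111 − (-162))/3.5 = 78.
The subsidy must fill the gap: s = Ps − Pb = 78 − 42 = 36.

Required subsidy s = 36 per unit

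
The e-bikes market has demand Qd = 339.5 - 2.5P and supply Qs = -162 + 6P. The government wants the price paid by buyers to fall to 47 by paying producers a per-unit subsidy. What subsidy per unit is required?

At a buyer price of 47, quantity demanded is 339.5 − 2.5·47 = 222.
Sellers supply 222 only when they receive Ps with -162 + 6·Ps = 222, i.e. Ps = 64.
s = Ps − Pb = 64 − 47 = 17.

Required subsidy s = 17 per unit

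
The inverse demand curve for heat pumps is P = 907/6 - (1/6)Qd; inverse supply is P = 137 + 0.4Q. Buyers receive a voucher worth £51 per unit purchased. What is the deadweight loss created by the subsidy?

Deadweight loss = £2295

Pre-subsidy: 907/6 - (1/6)Q = 137 + 0.4Q gives Q* = 25 and P* = 147.
With the rebate, buyers effectively pay Pb = Ps − 51, where Ps is the price sellers receive.
On the curves, Pb = 907/6 - (1/6)Q and Ps = 137 + 0.4Q; the wedge Ps − Pb = 51 gives 137 + 0.4Q − (907/6 - (1/6)Q) = 51, so Q' = 115.
Then Pb = 907/6 − (1/6)·115 = 132 and Ps = 137 + 0.4·115 = 183.
The subsidy expands output by 115 − 25 = 90 past the efficient level; on those units the gap between marginal cost and willingness to pay runs from 0 up to 51.
DWL = ½ × 51 × 90 = 2295.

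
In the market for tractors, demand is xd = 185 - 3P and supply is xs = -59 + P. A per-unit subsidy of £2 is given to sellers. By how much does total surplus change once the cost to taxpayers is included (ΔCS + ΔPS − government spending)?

Net change in total surplus = -£1.5

Pre-subsidy: 185 - 3P = -59 + P gives P* = 61, x* = 2.
With the subsidy, sellers receive Ps = Pb + 2 for each unit, where Pb is the price buyers pay.
Supply in terms of Pb becomes xs = -59 + 1(Pb + 2) = -57 + Pb. Setting this equal to demand: 185 - 3Pb = -57 + Pb, so Pb = 60.5.
Sellers receive Ps = 60.5 + 2 = 62.5; x' = 185 − 3·60.5 = 3.5.
ΔCS = ½(2 + 3.5)(61 − 60.5) = 1.375; ΔPS = ½(2 + 3.5)(62.5 − 61) = 4.125.
Government spending = 2 × 3.5 = 7.
Net change = 1.375 + 4.125 − 7 = -1.5. The loss equals the DWL triangle ½·2·1.5.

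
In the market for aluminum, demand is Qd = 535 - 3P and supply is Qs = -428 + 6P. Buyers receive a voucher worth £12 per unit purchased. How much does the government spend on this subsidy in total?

Government cost = £2856

Pre-subsidy: 535 - 3P = -428 + 6P gives P* = 107, Q* = 214.
With the rebate, buyers effectively pay Pb = Ps − 12, where Ps is the price sellers receive.
Demand in terms of Ps becomes Qd = 535 − 3(Ps − 12) = 571 - 3Ps. Setting this equal to supply: 571 - 3Ps = -428 + 6Ps, so Ps = 111.
Buyers pay Pb = 111 − 12 = 99; Q' = -428 + 6·111 = 238.
Government outlay = subsidy × quantity = 12 × 238 = 2856.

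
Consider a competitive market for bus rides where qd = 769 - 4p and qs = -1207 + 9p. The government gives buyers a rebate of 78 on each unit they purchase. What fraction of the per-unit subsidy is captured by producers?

Pre-subsidy: 769 - 4p = -1207 + 9p gives p* = 152, q* = 161.
With the rebate, buyers effectively pay pb = ps − 78, where ps is the price sellers receive.
Demand in terms of ps becomes qd = 769 − 4(ps − 78) = 1081 - 4ps. Setting this equal to supply: 1081 - 4ps = -1207 + 9ps, so ps = 176.
Buyers pay pb = 176 − 78 = 98; q' = -1207 + 9·176 = 377.
Buyers' price falls by p* − pb = 152 − 98 = 54; sellers' price rises by ps − p* = 176 − 152 = 24.
So producers capture 24/78 = 4/13 of each unit of subsidy.

Producer share = 4/13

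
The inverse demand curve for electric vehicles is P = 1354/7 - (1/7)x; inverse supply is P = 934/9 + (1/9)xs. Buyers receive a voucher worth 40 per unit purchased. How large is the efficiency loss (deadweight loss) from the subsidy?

Pre-subsidy: 1354/7 - (1/7)x = 934/9 + (1/9)x gives x* = 353 and P* = 143.
With the rebate, buyers effectively pay Pb = Ps − 40, where Ps is the price sellers receive.
On the curves, Pb = 1354/7 - (1/7)x and Ps = 934/9 + (1/9)x; the wedge Ps − Pb = 40 gives 934/9 + (1/9)x − (1354/7 - (1/7)x) = 40, so x' = 510.5.
Then Pb = 1354/7 − (1/7)·510.5 = 120.5 and Ps = 934/9 + (1/9)·510.5 = 160.5.
The subsidy expands output by 510.5 − 353 = 157.5 past the efficient level; on those units the gap between marginal cost and willingness to pay runs from 0 up to 40.
DWL = ½ × 40 × 157.5 = 3150.

Deadweight loss = 3150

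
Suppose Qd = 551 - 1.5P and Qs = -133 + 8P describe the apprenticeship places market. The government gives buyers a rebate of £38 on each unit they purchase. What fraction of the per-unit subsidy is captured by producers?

Pre-subsidy: 551 - 1.5P = -133 + 8P gives P* = 72, Q* = 443.
With the rebate, buyers effectively pay Pb = Ps − 38, where Ps is the price sellers receive.
Demand in terms of Ps becomes Qd = 551 − 1.5(Ps − 38) = 608 - 1.5Ps. Setting this equal to supply: 608 - 1.5Ps = -133 + 8Ps, so Ps = 78.
Buyers pay Pb = 78 − 38 = 40; Q' = -133 + 8·78 = 491.
Buyers' price falls by P* − Pb = 72 − 40 = 32; sellers' price rises by Ps − P* = 78 − 72 = 6.
So producers capture 6/38 = 3/19 of each unit of subsidy.

Producer share = 3/19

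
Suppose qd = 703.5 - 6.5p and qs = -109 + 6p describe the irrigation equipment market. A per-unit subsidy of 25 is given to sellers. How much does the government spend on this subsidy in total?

Government cost = 8975

Pre-subsidy: 703.5 - 6.5p = -109 + 6p gives p* = 65, q* = 281.
With the subsidy, sellers receive ps = pb + 25 for each unit, where pb is the price buyers pay.
Supply in terms of pb becomes qs = -109 + 6(pb + 25) = 41 + 6pb. Setting this equal to demand: 703.5 - 6.5pb = 41 + 6pb, so pb = 53.
Sellers receive ps = 53 + 25 = 78; q' = 703.5 − 6.5·53 = 359.
Government outlay = subsidy × quantity = 25 × 359 = 8975.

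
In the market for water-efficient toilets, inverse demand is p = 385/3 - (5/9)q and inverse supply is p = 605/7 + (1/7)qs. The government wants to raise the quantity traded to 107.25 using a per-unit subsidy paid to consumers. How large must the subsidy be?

Required subsidy s = 33 per unit

At q = 107.25, from the demand curve buyers pay pb = 385/3 − (5/9)·107.25 = 68.75; from the supply curve sellers need ps = 605/7 + (1/7)·107.25 = 101.75.
The subsidy must fill the gap: s = ps − pb = 101.75 − 68.75 = 33.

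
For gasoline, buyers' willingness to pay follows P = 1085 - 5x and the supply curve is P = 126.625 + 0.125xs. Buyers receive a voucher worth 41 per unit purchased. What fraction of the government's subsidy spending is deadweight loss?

DWL / government spending = 4/195

Pre-subsidy: 1085 - 5x = 126.625 + 0.125x gives x* = 187 and P* = 150.
With the rebate, buyers effectively pay Pb = Ps − 41, where Ps is the price sellers receive.
On the curves, Pb = 1085 - 5x and Ps = 126.625 + 0.125x; the wedge Ps − Pb = 41 gives 126.625 + 0.125x − (1085 - 5x) = 41, so x' = 195.
Then Pb = 1085 − 5·195 = 110 and Ps = 126.625 + 0.125·195 = 151.
ΔCS = ½(187 + 195)(150 − 110) = 7640; ΔPS = ½(187 + 195)(151 − 150) = 191.
Government spending = 41 × 195 = 7995.
DWL = ½ × 41 × (195 − 187) = 164; fraction = 164 / 7995 = 4/195.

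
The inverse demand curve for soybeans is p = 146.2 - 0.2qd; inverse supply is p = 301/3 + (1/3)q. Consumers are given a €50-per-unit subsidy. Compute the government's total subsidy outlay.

Government cost = €8987.5

Pre-subsidy: 146.2 - 0.2q = 301/3 + (1/3)q gives q* = 86 and p* = 129.
With the rebate, buyers effectively pay pb = ps − 50, where ps is the price sellers receive.
On the curves, pb = 146.2 - 0.2q and ps = 301/3 + (1/3)q; the wedge ps − pb = 50 gives 301/3 + (1/3)q − (146.2 - 0.2q) = 50, so q' = 179.75.
Then pb = 146.2 − 0.2·179.75 = 110.25 and ps = 301/3 + (1/3)·179.75 = 160.25.
Government outlay = subsidy × quantity = 50 × 179.75 = 8987.5.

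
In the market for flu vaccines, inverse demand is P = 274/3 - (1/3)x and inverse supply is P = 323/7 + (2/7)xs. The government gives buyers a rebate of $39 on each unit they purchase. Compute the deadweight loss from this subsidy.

Pre-subsidy: 274/3 - (1/3)x = 323/7 + (2/7)x gives x* = 73 and P* = 67.
With the rebate, buyers effectively pay Pb = Ps − 39, where Ps is the price sellers receive.
On the curves, Pb = 274/3 - (1/3)x and Ps = 323/7 + (2/7)x; the wedge Ps − Pb = 39 gives 323/7 + (2/7)x − (274/3 - (1/3)x) = 39, so x' = 136.
Then Pb = 274/3 − (1/3)·136 = 46 and Ps = 323/7 + (2/7)·136 = 85.
The subsidy expands output by 136 − 73 = 63 past the efficient level; on those units the gap between marginal cost and willingness to pay runs from 0 up to 39.
DWL = ½ × 39 × 63 = 1228.5.

Deadweight loss = $1228.5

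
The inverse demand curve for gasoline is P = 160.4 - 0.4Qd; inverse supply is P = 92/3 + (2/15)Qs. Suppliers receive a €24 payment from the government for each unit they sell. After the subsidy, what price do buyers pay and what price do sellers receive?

Buyers pay €45.1; sellers receive €69.1

Pre-subsidy: 160.4 - 0.4Q = 92/3 + (2/15)Q gives Q* = 243.25 and P* = 63.1.
With the subsidy, sellers receive Ps = Pb + 24 for each unit, where Pb is the price buyers pay.
On the curves, Pb = 160.4 - 0.4Q and Ps = 92/3 + (2/15)Q; the wedge Ps − Pb = 24 gives 92/3 + (2/15)Q − (160.4 - 0.4Q) = 24, so Q' = 288.25.
Then Pb = 160.4 − 0.4·288.25 = 45.1 and Ps = 92/3 + (2/15)·288.25 = 69.1.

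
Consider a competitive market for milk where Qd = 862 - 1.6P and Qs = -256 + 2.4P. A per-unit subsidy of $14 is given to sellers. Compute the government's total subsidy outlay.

Government cost = $5995.36

Pre-subsidy: 862 - 1.6P = -256 + 2.4P gives P* = 279.5, Q* = 414.8.
With the subsidy, sellers receive Ps = Pb + 14 for each unit, where Pb is the price buyers pay.
Supply in terms of Pb becomes Qs = -256 + 2.4(Pb + 14) = -222.4 + 2.4Pb. Setting this equal to demand: 862 - 1.6Pb = -222.4 + 2.4Pb, so Pb = 271.1.
Sellers receive Ps = 271.1 + 14 = 285.1; Q' = 862 − 1.6·271.1 = 428.24.
Government outlay = subsidy × quantity = 14 × 428.24 = 5995.36.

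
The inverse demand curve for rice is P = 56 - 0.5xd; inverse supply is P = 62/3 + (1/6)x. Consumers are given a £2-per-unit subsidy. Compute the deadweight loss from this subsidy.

Pre-subsidy: 56 - 0.5x = 62/3 + (1/6)x gives x* = 53 and P* = 29.5.
With the rebate, buyers effectively pay Pb = Ps − 2, where Ps is the price sellers receive.
On the curves, Pb = 56 - 0.5x and Ps = 62/3 + (1/6)x; the wedge Ps − Pb = 2 gives 62/3 + (1/6)x − (56 - 0.5x) = 2, so x' = 56.
Then Pb = 56 − 0.5·56 = 28 and Ps = 62/3 + (1/6)·56 = 30.
The subsidy expands output by 56 − 53 = 3 past the efficient level; on those units the gap between marginal cost and willingness to pay runs from 0 up to 2.
DWL = ½ × 2 × 3 = 3.

Deadweight loss = £3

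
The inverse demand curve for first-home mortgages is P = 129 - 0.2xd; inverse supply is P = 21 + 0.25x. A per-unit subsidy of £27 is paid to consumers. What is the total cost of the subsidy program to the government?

Pre-subsidy: 129 - 0.2x = 21 + 0.25x gives x* = 240 and P* = 81.
With the rebate, buyers effectively pay Pb = Ps − 27, where Ps is the price sellers receive.
On the curves, Pb = 129 - 0.2x and Ps = 21 + 0.25x; the wedge Ps − Pb = 27 gives 21 + 0.25x − (129 - 0.2x) = 27, so x' = 300.
Then Pb = 129 − 0.2·300 = 69 and Ps = 21 + 0.25·300 = 96.
Government outlay = subsidy × quantity = 27 × 300 = 8100.

Government cost = £8100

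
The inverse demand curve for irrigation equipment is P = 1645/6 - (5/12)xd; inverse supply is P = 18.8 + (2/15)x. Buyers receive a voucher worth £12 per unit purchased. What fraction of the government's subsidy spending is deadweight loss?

DWL / government spending = 180/8021

Pre-subsidy: 1645/6 - (5/12)x = 18.8 + (2/15)x gives x* = 15322/33 and P* = 7990/99.
With the rebate, buyers effectively pay Pb = Ps − 12, where Ps is the price sellers receive.
On the curves, Pb = 1645/6 - (5/12)x and Ps = 18.8 + (2/15)x; the wedge Ps − Pb = 12 gives 18.8 + (2/15)x − (1645/6 - (5/12)x) = 12, so x' = 16042/33.
Then Pb = 1645/6 − (5/12)·(16042/33) = 7090/99 and Ps = 18.8 + (2/15)·(16042/33) = 8278/99.
ΔCS = ½(15322/33 + 16042/33)(7990/99 − 7090/99) = 1568200/363; ΔPS = ½(15322/33 + 16042/33)(8278/99 − 7990/99) = 501824/363.
Government spending = 12 × 16042/33 = 64168/11.
DWL = ½ × 12 × (16042/33 − 15322/33) = 1440/11; fraction = (1440/11) / (64168/11) = 180/8021.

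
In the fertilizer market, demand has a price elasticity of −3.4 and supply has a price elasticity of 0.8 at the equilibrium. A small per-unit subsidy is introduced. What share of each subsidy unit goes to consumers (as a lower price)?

For a small subsidy around the equilibrium, the benefit split depends on the relative slopes, which at a point are proportional to the elasticities.
Buyer share = εs/(εs + |εd|) = 0.8/(0.8 + 3.4) = 4/21; seller share = |εd|/(εs + |εd|) = 17/21.

Consumer share = 4/21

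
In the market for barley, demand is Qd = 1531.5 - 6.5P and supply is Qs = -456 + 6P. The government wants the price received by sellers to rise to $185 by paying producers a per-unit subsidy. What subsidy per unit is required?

Required subsidy s = $50 per unit

At a seller price of 185, quantity supplied is -456 + 6·185 = 654.
Buyers absorb 654 only when they pay Pb with 1531.5 − 6.5·Pb = 654, i.e. Pb = 135.
s = Ps − Pb = 185 − 135 = 50.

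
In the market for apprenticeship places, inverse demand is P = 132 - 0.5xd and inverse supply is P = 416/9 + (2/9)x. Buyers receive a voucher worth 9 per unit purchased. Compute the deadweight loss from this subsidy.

Pre-subsidy: 132 - 0.5x = 416/9 + (2/9)x gives x* = 1544/13 and P* = 944/13.
With the rebate, buyers effectively pay Pb = Ps − 9, where Ps is the price sellers receive.
On the curves, Pb = 132 - 0.5x and Ps = 416/9 + (2/9)x; the wedge Ps − Pb = 9 gives 416/9 + (2/9)x − (132 - 0.5x) = 9, so x' = 1706/13.
Then Pb = 132 − 0.5·(1706/13) = 863/13 and Ps = 416/9 + (2/9)·(1706/13) = 980/13.
The subsidy expands output by 1706/13 − 1544/13 = 162/13 past the efficient level; on those units the gap between marginal cost and willingness to pay runs from 0 up to 9.
DWL = ½ × 9 × 162/13 = 729/13.

Deadweight loss = 729/13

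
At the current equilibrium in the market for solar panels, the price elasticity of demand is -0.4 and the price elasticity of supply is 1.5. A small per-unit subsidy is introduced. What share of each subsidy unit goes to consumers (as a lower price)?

For a small subsidy around the equilibrium, the benefit split depends on the relative slopes, which at a point are proportional to the elasticities.
Buyer share = εs/(εs + |εd|) = 1.5/(1.5 + 0.4) = 15/19; seller share = |εd|/(εs + |εd|) = 4/19.

Consumer share = 15/19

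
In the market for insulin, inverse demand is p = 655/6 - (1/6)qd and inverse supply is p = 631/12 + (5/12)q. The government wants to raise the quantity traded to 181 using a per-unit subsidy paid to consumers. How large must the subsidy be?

Required subsidy s = 49 per unit

At q = 181, from the demand curve buyers pay pb = 655/6 − (1/6)·181 = 79; from the supply curve sellers need ps = 631/12 + (5/12)·181 = 128.
The subsidy must fill the gap: s = ps − pb = 128 − 79 = 49.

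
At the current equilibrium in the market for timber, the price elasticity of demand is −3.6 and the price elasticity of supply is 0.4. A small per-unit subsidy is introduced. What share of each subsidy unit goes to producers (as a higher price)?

Producer share = 0.9

For a small subsidy around the equilibrium, the benefit split depends on the relative slopes, which at a point are proportional to the elasticities.
Buyer share = εs/(εs + |εd|) = 0.4/(0.4 + 3.6) = 0.1; seller share = |εd|/(εs + |εd|) = 0.9.
So producers capture 0.9 of the subsidy.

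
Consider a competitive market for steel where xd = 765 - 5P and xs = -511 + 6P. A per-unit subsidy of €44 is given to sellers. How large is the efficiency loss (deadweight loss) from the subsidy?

Deadweight loss = €2640

Pre-subsidy: 765 - 5P = -511 + 6P gives P* = 116, x* = 185.
With the subsidy, sellers receive Ps = Pb + 44 for each unit, where Pb is the price buyers pay.
Supply in terms of Pb becomes xs = -511 + 6(Pb + 44) = -247 + 6Pb. Setting this equal to demand: 765 - 5Pb = -247 + 6Pb, so Pb = 92.
Sellers receive Ps = 92 + 44 = 136; x' = 765 − 5·92 = 305.
The subsidy expands output by 305 − 185 = 120 past the efficient level; on those units the gap between marginal cost and willingness to pay runs from 0 up to 44.
DWL = ½ × 44 × 120 = 2640.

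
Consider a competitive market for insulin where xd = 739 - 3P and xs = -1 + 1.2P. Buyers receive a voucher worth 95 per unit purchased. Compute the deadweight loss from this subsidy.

Deadweight loss = 27075/7

Pre-subsidy: 739 - 3P = -1 + 1.2P gives P* = 3700/21, x* = 1473/7.
With the rebate, buyers effectively pay Pb = Ps − 95, where Ps is the price sellers receive.
Demand in terms of Ps becomes xd = 739 − 3(Ps − 95) = 1024 - 3Ps. Setting this equal to supply: 1024 - 3Ps = -1 + 1.2Ps, so Ps = 5125/21.
Buyers pay Pb = 5125/21 − 95 = 3130/21; x' = -1 + 1.2·(5125/21) = 2043/7.
The subsidy expands output by 2043/7 − 1473/7 = 570/7 past the efficient level; on those units the gap between marginal cost and willingness to pay runs from 0 up to 95.
DWL = ½ × 95 × 570/7 = 27075/7.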